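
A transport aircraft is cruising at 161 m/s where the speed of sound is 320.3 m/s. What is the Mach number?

M = 0.503

M = v/a = 161 / 320.3 = 0.503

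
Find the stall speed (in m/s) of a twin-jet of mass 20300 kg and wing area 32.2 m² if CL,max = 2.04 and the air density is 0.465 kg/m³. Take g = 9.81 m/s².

V_stall = 114 m/s

Weight W = mg = 20300 × 9.81 = 1.991×10^5 N.
V_stall = √(2W/(ρ·S·CL,max)) = √(2 × 1.991×10^5 / (0.465 × 32.2 × 2.04))
V_stall = √13040 = 114 m/s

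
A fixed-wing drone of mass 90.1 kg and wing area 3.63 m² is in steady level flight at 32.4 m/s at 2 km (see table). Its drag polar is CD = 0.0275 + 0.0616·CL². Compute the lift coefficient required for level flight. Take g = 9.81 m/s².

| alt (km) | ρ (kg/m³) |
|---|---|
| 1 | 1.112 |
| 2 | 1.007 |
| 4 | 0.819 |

At 2 km, from the table: ρ = 1.007 kg/m³.
Level flight ⇒ L = W = m·g = 90.1 × 9.81 = 883.88 N.
Dynamic pressure q = 0.5 × 1.007 × 32.4² = 528.6 Pa.
Required CL = L/(qS) = 883.88/(528.6·3.63) = 0.4607.

CL = 0.461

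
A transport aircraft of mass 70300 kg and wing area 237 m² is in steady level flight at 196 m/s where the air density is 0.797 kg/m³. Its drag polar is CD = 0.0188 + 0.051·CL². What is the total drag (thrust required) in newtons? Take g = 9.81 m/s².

D = 74900 N

In steady level flight, lift balances weight: W = mg = 70300 × 9.81 = 6.8964×10^5 N.
q = ½ρv² = ½ × 0.797 × 196² = 15310 Pa.
Required CL = L/(qS) = 6.8964×10^5/(15310·237) = 0.1901.
CD = 0.0188 + 0.051 × 0.1901² = 0.02064.
D = q·S·CD = 15310 × 237 × 0.02064 = 74900 N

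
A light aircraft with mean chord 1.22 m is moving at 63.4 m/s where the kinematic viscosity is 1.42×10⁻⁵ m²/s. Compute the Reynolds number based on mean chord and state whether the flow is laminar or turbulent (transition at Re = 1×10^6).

Re = 5.45×10^6 (turbulent)

Re = v·c/ν = 63.4 × 1.22 / (1.42×10⁻⁵) = 5.45×10^6
Since 5.45×10^6 > 1×10^6, the flow is turbulent.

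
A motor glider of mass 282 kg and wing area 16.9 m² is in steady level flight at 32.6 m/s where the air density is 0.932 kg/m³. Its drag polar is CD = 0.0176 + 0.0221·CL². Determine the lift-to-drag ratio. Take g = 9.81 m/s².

In steady level flight, lift balances weight: W = mg = 282 × 9.81 = 2766.4 N.
q = ½ρv² = ½ × 0.932 × 32.6² = 495.2 Pa.
CL = W/(q·S) = 2766.4 / (495.2 × 16.9) = 0.3305.
CD = 0.0176 + 0.0221 × 0.3305² = 0.02001.
L/D = CL/CD = 0.3305 / 0.02001 = 16.5

L/D = 16.5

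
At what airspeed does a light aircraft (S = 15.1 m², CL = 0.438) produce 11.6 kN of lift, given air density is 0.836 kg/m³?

v = 64.8 m/s

L = ½ρv²S·CL ⇒ v = √(2L/(ρ·S·CL))
v = √(2 × 11600 / (0.836 × 15.1 × 0.438)) = √4196 = 64.8 m/s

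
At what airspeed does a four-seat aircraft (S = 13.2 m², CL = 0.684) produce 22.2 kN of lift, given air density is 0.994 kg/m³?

L = ½ρv²S·CL ⇒ v = √(2L/(ρ·S·CL))
v = √(2 × 22200 / (0.994 × 13.2 × 0.684)) = √4947 = 70.3 m/s

v = 70.3 m/s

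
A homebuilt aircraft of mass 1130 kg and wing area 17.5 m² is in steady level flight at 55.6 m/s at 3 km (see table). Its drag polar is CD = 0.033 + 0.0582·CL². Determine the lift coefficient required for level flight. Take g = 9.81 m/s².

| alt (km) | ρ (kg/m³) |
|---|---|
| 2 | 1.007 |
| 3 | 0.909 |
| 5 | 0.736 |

CL = 0.451

At 3 km, from the table: ρ = 0.909 kg/m³.
Weight W = mg = 1130 × 9.81 = 11085 N; in level flight L = W.
Dynamic pressure q = 0.5 × 0.909 × 55.6² = 1405 Pa.
CL = W/(q·S) = 11085 / (1405 × 17.5) = 0.4508.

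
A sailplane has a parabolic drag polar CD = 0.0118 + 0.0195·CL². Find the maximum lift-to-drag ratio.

(L/D)max = 33

For CD = CD0 + K·CL², (L/D)max occurs at CL* = √(CD0/K) and equals 1/(2√(K·CD0)).
(L/D)max = 1/(2√(0.0195 × 0.0118)) = 1/(2 × 0.01517) = 33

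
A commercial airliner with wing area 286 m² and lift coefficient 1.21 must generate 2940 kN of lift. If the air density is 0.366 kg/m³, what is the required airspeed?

v = 215 m/s

L = ½ρv²S·CL ⇒ v = √(2L/(ρ·S·CL))
v = √(2 × 2.94×10^6 / (0.366 × 286 × 1.21)) = √46420 = 215 m/s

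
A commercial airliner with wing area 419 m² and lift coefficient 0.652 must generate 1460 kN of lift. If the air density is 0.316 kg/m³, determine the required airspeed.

v = 184 m/s

L = ½ρv²S·CL ⇒ v = √(2L/(ρ·S·CL))
v = √(2 × 1.46×10^6 / (0.316 × 419 × 0.652)) = √33820 = 184 m/s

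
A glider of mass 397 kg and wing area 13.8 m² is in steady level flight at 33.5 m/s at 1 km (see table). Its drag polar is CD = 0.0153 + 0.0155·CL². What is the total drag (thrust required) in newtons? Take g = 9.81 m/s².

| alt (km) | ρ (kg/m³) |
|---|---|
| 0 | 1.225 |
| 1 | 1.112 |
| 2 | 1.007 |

At 1 km, from the table: ρ = 1.112 kg/m³.
Weight W = mg = 397 × 9.81 = 3894.6 N; in level flight L = W.
q = ½ρv² = ½ × 1.112 × 33.5² = 624 Pa.
CL = 2W/(ρv²S) = 2×3894.6/(1.112×33.5²×13.8) = 0.4523.
CD = 0.0153 + 0.0155 × 0.4523² = 0.01847.
D = q·S·CD = 624 × 13.8 × 0.01847 = 159 N

D = 159 N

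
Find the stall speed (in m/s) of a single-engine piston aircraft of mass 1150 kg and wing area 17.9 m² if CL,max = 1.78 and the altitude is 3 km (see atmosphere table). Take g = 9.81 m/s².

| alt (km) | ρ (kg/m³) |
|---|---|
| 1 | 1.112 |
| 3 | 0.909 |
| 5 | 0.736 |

At 3 km, from the table: ρ = 0.909 kg/m³.
Stall occurs when L = W at CL,max. W = mg = 1150 × 9.81 = 11280 N.
V_stall = √(2W/(ρ·S·CL,max)) = √(2 × 11280 / (0.909 × 17.9 × 1.78))
V_stall = √779 = 27.9 m/s

V_stall = 27.9 m/s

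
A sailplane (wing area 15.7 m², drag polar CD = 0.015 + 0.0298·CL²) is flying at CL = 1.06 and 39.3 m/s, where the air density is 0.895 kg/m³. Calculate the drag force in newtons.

D = 526 N

CD = 0.015 + 0.0298 × 1.06² = 0.04848
D = ½ρv²S·CD = ½ × 0.895 × 39.3² × 15.7 × 0.04848 = 526 N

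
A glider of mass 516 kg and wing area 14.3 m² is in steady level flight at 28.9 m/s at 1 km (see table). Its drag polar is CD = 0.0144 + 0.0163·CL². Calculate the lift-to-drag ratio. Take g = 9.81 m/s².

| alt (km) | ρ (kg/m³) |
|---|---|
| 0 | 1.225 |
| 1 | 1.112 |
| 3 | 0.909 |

L/D = 31.9

At 1 km, from the table: ρ = 1.112 kg/m³.
In steady level flight, lift balances weight: W = mg = 516 × 9.81 = 5062 N.
q = ½ρv² = ½ × 1.112 × 28.9² = 464.4 Pa.
Required CL = L/(qS) = 5062/(464.4·14.3) = 0.7623.
CD = 0.0144 + 0.0163 × 0.7623² = 0.02387.
L/D = CL/CD = 0.7623 / 0.02387 = 31.9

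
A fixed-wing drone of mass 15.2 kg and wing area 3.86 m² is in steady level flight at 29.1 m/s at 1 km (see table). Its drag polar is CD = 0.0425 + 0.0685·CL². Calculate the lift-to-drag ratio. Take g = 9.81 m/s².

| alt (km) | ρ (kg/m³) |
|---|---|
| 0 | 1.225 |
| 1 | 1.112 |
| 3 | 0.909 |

L/D = 1.91

At 1 km, from the table: ρ = 1.112 kg/m³.
Weight W = mg = 15.2 × 9.81 = 149.11 N; in level flight L = W.
q = ½ρv² = ½ × 1.112 × 29.1² = 470.8 Pa.
Required CL = L/(qS) = 149.11/(470.8·3.86) = 0.08205.
CD = 0.0425 + 0.0685 × 0.08205² = 0.04296.
L/D = CL/CD = 0.08205 / 0.04296 = 1.91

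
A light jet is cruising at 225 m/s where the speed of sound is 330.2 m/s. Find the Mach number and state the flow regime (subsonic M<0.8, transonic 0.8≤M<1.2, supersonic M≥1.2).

M = v/a = 225 / 330.2 = 0.681
M = 0.681 → subsonic.

M = 0.681 (subsonic)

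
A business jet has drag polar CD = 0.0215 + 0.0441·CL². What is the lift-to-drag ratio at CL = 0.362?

CD = 0.0215 + 0.0441 × 0.362² = 0.02728
L/D = CL/CD = 0.362 / 0.02728 = 13.3

L/D = 13.3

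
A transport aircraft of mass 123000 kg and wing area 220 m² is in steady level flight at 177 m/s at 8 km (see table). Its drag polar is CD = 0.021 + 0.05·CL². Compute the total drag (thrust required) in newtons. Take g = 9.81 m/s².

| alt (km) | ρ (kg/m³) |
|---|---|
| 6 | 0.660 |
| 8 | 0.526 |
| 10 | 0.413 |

D = 78200 N

At 8 km, from the table: ρ = 0.526 kg/m³.
Level flight ⇒ L = W = m·g = 123000 × 9.81 = 1.2066×10^6 N.
q = ½ρv² = ½ × 0.526 × 177² = 8240 Pa.
CL = W/(q·S) = 1.2066×10^6 / (8240 × 220) = 0.6657.
CD = 0.021 + 0.05 × 0.6657² = 0.04315.
D = q·S·CD = 8240 × 220 × 0.04315 = 78230 N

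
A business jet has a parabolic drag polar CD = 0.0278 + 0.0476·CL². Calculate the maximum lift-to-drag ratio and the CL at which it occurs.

For CD = CD0 + K·CL², (L/D)max occurs at CL* = √(CD0/K) and equals 1/(2√(K·CD0)).
(L/D)max = 1/(2√(0.0476 × 0.0278)) = 1/(2 × 0.03638) = 13.7
CL* = √(0.0278/0.0476) = 0.764

(L/D)max = 13.7, at CL = 0.764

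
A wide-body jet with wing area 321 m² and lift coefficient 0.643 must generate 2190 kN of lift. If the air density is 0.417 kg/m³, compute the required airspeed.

v = 226 m/s

L = ½ρv²S·CL ⇒ v = √(2L/(ρ·S·CL))
v = √(2 × 2.19×10^6 / (0.417 × 321 × 0.643)) = √50890 = 226 m/s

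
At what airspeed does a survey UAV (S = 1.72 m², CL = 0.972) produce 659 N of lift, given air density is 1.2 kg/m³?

v = 25.6 m/s

L = ½ρv²S·CL ⇒ v = √(2L/(ρ·S·CL))
v = √(2 × 659 / (1.2 × 1.72 × 0.972)) = √657 = 25.6 m/s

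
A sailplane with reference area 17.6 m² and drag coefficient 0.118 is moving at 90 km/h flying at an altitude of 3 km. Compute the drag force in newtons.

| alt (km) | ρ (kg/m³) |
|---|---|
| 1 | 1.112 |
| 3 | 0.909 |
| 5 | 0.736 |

At 3 km, from the table: ρ = 0.909 kg/m³.
Convert speed: v = 90 km/h ÷ 3.6 = 25 m/s.
D = ½ρv²S·CD = ½ × 0.909 × 25² × 17.6 × 0.118 = 590 N

D = 590 N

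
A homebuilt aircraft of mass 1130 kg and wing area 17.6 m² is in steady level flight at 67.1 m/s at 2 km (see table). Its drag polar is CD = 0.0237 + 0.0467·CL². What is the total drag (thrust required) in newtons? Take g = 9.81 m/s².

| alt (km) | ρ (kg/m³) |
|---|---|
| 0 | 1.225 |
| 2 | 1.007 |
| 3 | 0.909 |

At 2 km, from the table: ρ = 1.007 kg/m³.
In steady level flight, lift balances weight: W = mg = 1130 × 9.81 = 11085 N.
Dynamic pressure q = 0.5 × 1.007 × 67.1² = 2267 Pa.
Required CL = L/(qS) = 11085/(2267·17.6) = 0.2778.
CD = 0.0237 + 0.0467 × 0.2778² = 0.0273.
D = q·S·CD = 2267 × 17.6 × 0.0273 = 1089 N

D = 1090 N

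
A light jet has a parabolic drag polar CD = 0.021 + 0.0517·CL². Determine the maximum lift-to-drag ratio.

For CD = CD0 + K·CL², (L/D)max occurs at CL* = √(CD0/K) and equals 1/(2√(K·CD0)).
(L/D)max = 1/(2√(0.0517 × 0.021)) = 1/(2 × 0.03295) = 15.2

(L/D)max = 15.2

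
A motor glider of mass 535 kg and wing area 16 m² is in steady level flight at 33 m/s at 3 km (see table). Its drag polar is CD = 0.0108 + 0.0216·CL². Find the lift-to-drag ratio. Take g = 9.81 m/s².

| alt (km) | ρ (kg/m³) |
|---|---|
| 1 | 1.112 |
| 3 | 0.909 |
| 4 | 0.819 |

At 3 km, from the table: ρ = 0.909 kg/m³.
Level flight ⇒ L = W = m·g = 535 × 9.81 = 5248.4 N.
q = ½ρv² = ½ × 0.909 × 33² = 495 Pa.
CL = W/(q·S) = 5248.4 / (495 × 16) = 0.6627.
CD = 0.0108 + 0.0216 × 0.6627² = 0.02029.
L/D = CL/CD = 0.6627 / 0.02029 = 32.7

L/D = 32.7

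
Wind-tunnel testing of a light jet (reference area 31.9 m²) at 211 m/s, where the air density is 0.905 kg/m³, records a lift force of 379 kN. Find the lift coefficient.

From L = ½ρv²S·CL, rearranging gives CL = 2L/(ρv²S).
CL = 2 × 3.79×10^5 / (0.905 × 211² × 31.9) = 0.59

CL = 0.59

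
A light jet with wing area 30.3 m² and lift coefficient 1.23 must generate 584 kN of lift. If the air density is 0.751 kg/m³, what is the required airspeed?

L = ½ρv²S·CL ⇒ v = √(2L/(ρ·S·CL))
v = √(2 × 5.84×10^5 / (0.751 × 30.3 × 1.23)) = √41730 = 204 m/s

v = 204 m/s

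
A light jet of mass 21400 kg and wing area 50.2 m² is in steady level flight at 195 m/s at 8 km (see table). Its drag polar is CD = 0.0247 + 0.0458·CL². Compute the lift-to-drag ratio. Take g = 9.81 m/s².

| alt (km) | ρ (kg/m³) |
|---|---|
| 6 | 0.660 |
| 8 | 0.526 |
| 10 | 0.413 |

L/D = 12.8

At 8 km, from the table: ρ = 0.526 kg/m³.
Level flight ⇒ L = W = m·g = 21400 × 9.81 = 2.0993×10^5 N.
Dynamic pressure q = 0.5 × 0.526 × 195² = 10000 Pa.
CL = W/(q·S) = 2.0993×10^5 / (10000 × 50.2) = 0.4182.
CD = 0.0247 + 0.0458 × 0.4182² = 0.03271.
L/D = CL/CD = 0.4182 / 0.03271 = 12.8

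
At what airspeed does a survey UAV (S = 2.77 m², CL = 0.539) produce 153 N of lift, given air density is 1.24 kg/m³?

v = 12.9 m/s

L = ½ρv²S·CL ⇒ v = √(2L/(ρ·S·CL))
v = √(2 × 153 / (1.24 × 2.77 × 0.539)) = √165.3 = 12.9 m/s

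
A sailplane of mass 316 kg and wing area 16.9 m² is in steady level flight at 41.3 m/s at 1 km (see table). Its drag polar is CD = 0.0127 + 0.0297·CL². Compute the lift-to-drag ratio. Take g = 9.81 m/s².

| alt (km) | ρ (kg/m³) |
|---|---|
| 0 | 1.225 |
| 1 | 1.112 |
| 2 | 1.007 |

At 1 km, from the table: ρ = 1.112 kg/m³.
In steady level flight, lift balances weight: W = mg = 316 × 9.81 = 3100 N.
Dynamic pressure q = 0.5 × 1.112 × 41.3² = 948.4 Pa.
Required CL = L/(qS) = 3100/(948.4·16.9) = 0.1934.
CD = 0.0127 + 0.0297 × 0.1934² = 0.01381.
L/D = CL/CD = 0.1934 / 0.01381 = 14

L/D = 14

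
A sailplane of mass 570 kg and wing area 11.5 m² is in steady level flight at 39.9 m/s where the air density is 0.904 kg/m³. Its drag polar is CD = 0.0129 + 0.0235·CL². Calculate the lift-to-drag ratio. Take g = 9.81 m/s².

L/D = 28.6

Weight W = mg = 570 × 9.81 = 5591.7 N; in level flight L = W.
Dynamic pressure q = 0.5 × 0.904 × 39.9² = 719.6 Pa.
CL = 2W/(ρv²S) = 2×5591.7/(0.904×39.9²×11.5) = 0.6757.
CD = 0.0129 + 0.0235 × 0.6757² = 0.02363.
L/D = CL/CD = 0.6757 / 0.02363 = 28.6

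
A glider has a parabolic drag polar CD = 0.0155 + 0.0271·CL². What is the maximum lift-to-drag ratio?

For CD = CD0 + K·CL², (L/D)max occurs at CL* = √(CD0/K) and equals 1/(2√(K·CD0)).
(L/D)max = 1/(2√(0.0271 × 0.0155)) = 1/(2 × 0.0205) = 24.4

(L/D)max = 24.4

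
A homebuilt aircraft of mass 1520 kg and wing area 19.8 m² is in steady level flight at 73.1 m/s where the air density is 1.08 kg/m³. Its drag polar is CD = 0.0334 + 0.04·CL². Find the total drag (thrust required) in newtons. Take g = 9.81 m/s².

D = 2060 N

Weight W = mg = 1520 × 9.81 = 14911 N; in level flight L = W.
Dynamic pressure q = 0.5 × 1.08 × 73.1² = 2886 Pa.
CL = W/(q·S) = 14911 / (2886 × 19.8) = 0.261.
CD = 0.0334 + 0.04 × 0.261² = 0.03612.
D = q·S·CD = 2886 × 19.8 × 0.03612 = 2064 N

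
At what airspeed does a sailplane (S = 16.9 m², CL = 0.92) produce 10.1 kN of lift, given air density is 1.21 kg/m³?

v = 32.8 m/s

L = ½ρv²S·CL ⇒ v = √(2L/(ρ·S·CL))
v = √(2 × 10100 / (1.21 × 16.9 × 0.92)) = √1074 = 32.8 m/s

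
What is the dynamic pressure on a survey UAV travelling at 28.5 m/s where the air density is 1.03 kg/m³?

q = ½ρv² = ½ × 1.03 × 28.5² = 418 Pa

q = 418 Pa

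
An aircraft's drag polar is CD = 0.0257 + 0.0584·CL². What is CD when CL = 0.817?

CD = 0.0647

CD = 0.0257 + 0.0584 × 0.817² = 0.0257 + 0.03898 = 0.0647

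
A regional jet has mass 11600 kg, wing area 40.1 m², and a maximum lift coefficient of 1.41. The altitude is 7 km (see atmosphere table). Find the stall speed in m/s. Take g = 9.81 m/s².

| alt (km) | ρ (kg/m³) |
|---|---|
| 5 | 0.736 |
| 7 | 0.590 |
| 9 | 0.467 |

V_stall = 82.6 m/s

At 7 km, from the table: ρ = 0.590 kg/m³.
Stall occurs when L = W at CL,max. W = mg = 11600 × 9.81 = 1.138×10^5 N.
From L = ½ρV²S·CL,max = W: V_stall = √(2W/(ρSCL,max)) = √(2·1.138×10^5/(0.59·40.1·1.41))
V_stall = √6822 = 82.6 m/s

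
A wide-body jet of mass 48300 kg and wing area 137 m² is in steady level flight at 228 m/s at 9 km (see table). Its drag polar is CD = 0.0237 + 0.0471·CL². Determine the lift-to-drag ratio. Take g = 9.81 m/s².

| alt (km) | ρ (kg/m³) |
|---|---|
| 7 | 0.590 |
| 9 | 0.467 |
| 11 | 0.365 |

At 9 km, from the table: ρ = 0.467 kg/m³.
Level flight ⇒ L = W = m·g = 48300 × 9.81 = 4.7382×10^5 N.
q = ½ρv² = ½ × 0.467 × 228² = 12140 Pa.
Required CL = L/(qS) = 4.7382×10^5/(12140·137) = 0.2849.
CD = 0.0237 + 0.0471 × 0.2849² = 0.02752.
L/D = CL/CD = 0.2849 / 0.02752 = 10.4

L/D = 10.4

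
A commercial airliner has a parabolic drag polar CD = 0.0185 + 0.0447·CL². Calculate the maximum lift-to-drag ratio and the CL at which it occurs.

(L/D)max = 17.4, at CL = 0.643

For CD = CD0 + K·CL², (L/D)max occurs at CL* = √(CD0/K) and equals 1/(2√(K·CD0)).
(L/D)max = 1/(2√(0.0447 × 0.0185)) = 1/(2 × 0.02876) = 17.4
CL* = √(0.0185/0.0447) = 0.643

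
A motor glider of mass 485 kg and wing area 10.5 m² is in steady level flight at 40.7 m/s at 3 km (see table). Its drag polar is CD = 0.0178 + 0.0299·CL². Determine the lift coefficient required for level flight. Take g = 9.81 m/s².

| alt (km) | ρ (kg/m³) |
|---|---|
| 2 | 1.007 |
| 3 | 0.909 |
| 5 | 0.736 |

CL = 0.602

At 3 km, from the table: ρ = 0.909 kg/m³.
Level flight ⇒ L = W = m·g = 485 × 9.81 = 4757.9 N.
q = ½ρv² = ½ × 0.909 × 40.7² = 752.9 Pa.
Required CL = L/(qS) = 4757.9/(752.9·10.5) = 0.6019.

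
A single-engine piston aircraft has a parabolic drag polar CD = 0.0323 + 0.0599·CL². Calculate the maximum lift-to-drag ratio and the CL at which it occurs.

(L/D)max = 11.4, at CL = 0.734

For CD = CD0 + K·CL², (L/D)max occurs at CL* = √(CD0/K) and equals 1/(2√(K·CD0)).
(L/D)max = 1/(2√(0.0599 × 0.0323)) = 1/(2 × 0.04399) = 11.4
CL* = √(0.0323/0.0599) = 0.734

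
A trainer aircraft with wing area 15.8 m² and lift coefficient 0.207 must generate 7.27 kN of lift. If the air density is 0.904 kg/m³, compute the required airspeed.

L = ½ρv²S·CL ⇒ v = √(2L/(ρ·S·CL))
v = √(2 × 7270 / (0.904 × 15.8 × 0.207)) = √4918 = 70.1 m/s

v = 70.1 m/s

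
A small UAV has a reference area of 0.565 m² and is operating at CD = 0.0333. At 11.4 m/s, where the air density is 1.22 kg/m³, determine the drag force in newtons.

Dynamic pressure q = ½ρv² = ½ × 1.22 × 11.4² = 79.28 Pa.
D = q·S·CD = 79.28 × 0.565 × 0.0333 = 1.49 N

D = 1.49 N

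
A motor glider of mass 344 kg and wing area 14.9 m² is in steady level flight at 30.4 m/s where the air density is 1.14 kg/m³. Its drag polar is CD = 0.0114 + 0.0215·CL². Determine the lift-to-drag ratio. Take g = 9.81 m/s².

Level flight ⇒ L = W = m·g = 344 × 9.81 = 3374.6 N.
q = ½ρv² = ½ × 1.14 × 30.4² = 526.8 Pa.
CL = 2W/(ρv²S) = 2×3374.6/(1.14×30.4²×14.9) = 0.43.
CD = 0.0114 + 0.0215 × 0.43² = 0.01537.
L/D = CL/CD = 0.43 / 0.01537 = 28

L/D = 28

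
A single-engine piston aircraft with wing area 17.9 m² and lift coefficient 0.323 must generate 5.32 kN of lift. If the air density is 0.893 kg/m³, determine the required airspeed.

v = 45.4 m/s

L = ½ρv²S·CL ⇒ v = √(2L/(ρ·S·CL))
v = √(2 × 5320 / (0.893 × 17.9 × 0.323)) = √2061 = 45.4 m/s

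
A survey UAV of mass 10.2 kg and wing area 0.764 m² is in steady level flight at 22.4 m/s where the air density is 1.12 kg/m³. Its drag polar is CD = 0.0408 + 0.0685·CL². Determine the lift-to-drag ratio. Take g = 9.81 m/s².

L/D = 8.37

Weight W = mg = 10.2 × 9.81 = 100.06 N; in level flight L = W.
q = ½ρv² = ½ × 1.12 × 22.4² = 281 Pa.
Required CL = L/(qS) = 100.06/(281·0.764) = 0.4661.
CD = 0.0408 + 0.0685 × 0.4661² = 0.05568.
L/D = CL/CD = 0.4661 / 0.05568 = 8.37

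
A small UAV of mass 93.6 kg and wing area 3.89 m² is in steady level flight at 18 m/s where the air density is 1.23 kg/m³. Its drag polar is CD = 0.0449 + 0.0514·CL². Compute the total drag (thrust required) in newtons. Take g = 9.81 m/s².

In steady level flight, lift balances weight: W = mg = 93.6 × 9.81 = 918.22 N.
q = ½ρv² = ½ × 1.23 × 18² = 199.3 Pa.
CL = 2W/(ρv²S) = 2×918.22/(1.23×18²×3.89) = 1.185.
CD = 0.0449 + 0.0514 × 1.185² = 0.117.
D = q·S·CD = 199.3 × 3.89 × 0.117 = 90.71 N

D = 90.7 N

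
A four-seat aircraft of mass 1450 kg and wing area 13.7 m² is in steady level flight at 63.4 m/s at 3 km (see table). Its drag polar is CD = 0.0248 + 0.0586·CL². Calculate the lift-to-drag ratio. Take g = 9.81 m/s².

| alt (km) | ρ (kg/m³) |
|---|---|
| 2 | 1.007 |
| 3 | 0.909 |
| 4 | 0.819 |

L/D = 13

At 3 km, from the table: ρ = 0.909 kg/m³.
Weight W = mg = 1450 × 9.81 = 14224 N; in level flight L = W.
q = ½ρv² = ½ × 0.909 × 63.4² = 1827 Pa.
CL = W/(q·S) = 14224 / (1827 × 13.7) = 0.5683.
CD = 0.0248 + 0.0586 × 0.5683² = 0.04373.
L/D = CL/CD = 0.5683 / 0.04373 = 13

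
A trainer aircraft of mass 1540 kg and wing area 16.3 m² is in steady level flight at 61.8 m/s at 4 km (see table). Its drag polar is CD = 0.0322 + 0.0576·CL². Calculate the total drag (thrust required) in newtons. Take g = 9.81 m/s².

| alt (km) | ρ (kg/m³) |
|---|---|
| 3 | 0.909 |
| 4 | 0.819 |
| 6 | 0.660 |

D = 1340 N

At 4 km, from the table: ρ = 0.819 kg/m³.
Weight W = mg = 1540 × 9.81 = 15107 N; in level flight L = W.
q = ½ρv² = ½ × 0.819 × 61.8² = 1564 Pa.
CL = W/(q·S) = 15107 / (1564 × 16.3) = 0.5926.
CD = 0.0322 + 0.0576 × 0.5926² = 0.05243.
D = q·S·CD = 1564 × 16.3 × 0.05243 = 1337 N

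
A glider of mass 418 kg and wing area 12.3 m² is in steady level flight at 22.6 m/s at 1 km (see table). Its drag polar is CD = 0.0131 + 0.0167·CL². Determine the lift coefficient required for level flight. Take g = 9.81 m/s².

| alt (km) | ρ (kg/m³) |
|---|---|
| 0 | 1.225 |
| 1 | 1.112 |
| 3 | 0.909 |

At 1 km, from the table: ρ = 1.112 kg/m³.
Level flight ⇒ L = W = m·g = 418 × 9.81 = 4100.6 N.
q = ½ρv² = ½ × 1.112 × 22.6² = 284 Pa.
CL = 2W/(ρv²S) = 2×4100.6/(1.112×22.6²×12.3) = 1.174.

CL = 1.17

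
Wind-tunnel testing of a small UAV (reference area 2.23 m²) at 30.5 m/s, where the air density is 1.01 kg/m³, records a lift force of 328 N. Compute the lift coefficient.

CL = 0.313

From L = ½ρv²S·CL, rearranging gives CL = 2L/(ρv²S).
CL = 2 × 328 / (1.01 × 30.5² × 2.23) = 0.313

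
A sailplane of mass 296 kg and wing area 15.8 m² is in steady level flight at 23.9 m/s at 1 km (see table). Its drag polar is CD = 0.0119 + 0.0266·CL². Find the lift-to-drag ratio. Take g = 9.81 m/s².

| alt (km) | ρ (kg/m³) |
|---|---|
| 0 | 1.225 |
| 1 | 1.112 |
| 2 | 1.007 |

L/D = 27.8

At 1 km, from the table: ρ = 1.112 kg/m³.
Level flight ⇒ L = W = m·g = 296 × 9.81 = 2903.8 N.
Dynamic pressure q = 0.5 × 1.112 × 23.9² = 317.6 Pa.
CL = 2W/(ρv²S) = 2×2903.8/(1.112×23.9²×15.8) = 0.5787.
CD = 0.0119 + 0.0266 × 0.5787² = 0.02081.
L/D = CL/CD = 0.5787 / 0.02081 = 27.8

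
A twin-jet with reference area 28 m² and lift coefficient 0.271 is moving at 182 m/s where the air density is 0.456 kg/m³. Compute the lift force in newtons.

L = 57300 N

Dynamic pressure q = ½ρv² = ½ × 0.456 × 182² = 7552 Pa.
L = q·S·CL = 7552 × 28 × 0.271 = 57300 N ≈ 57.3 kN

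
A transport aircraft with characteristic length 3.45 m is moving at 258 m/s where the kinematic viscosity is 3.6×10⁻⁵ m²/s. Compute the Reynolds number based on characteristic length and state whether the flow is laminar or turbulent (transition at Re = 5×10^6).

Re = v·c/ν = 258 × 3.45 / (3.6×10⁻⁵) = 2.47×10^7
Since 2.47×10^7 > 5×10^6, the flow is turbulent.

Re = 2.47×10^7 (turbulent)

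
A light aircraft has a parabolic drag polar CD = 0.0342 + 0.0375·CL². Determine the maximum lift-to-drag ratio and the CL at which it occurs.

(L/D)max = 14, at CL = 0.955

For CD = CD0 + K·CL², (L/D)max occurs at CL* = √(CD0/K) and equals 1/(2√(K·CD0)).
(L/D)max = 1/(2√(0.0375 × 0.0342)) = 1/(2 × 0.03581) = 14
CL* = √(0.0342/0.0375) = 0.955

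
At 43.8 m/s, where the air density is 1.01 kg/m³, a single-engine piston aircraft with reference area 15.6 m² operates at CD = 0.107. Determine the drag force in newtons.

D = 1620 N

D = ½ρv²S·CD = ½ × 1.01 × 43.8² × 15.6 × 0.107 = 1620 N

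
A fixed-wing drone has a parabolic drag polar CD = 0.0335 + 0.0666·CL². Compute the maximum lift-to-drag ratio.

For CD = CD0 + K·CL², (L/D)max occurs at CL* = √(CD0/K) and equals 1/(2√(K·CD0)).
(L/D)max = 1/(2√(0.0666 × 0.0335)) = 1/(2 × 0.04723) = 10.6

(L/D)max = 10.6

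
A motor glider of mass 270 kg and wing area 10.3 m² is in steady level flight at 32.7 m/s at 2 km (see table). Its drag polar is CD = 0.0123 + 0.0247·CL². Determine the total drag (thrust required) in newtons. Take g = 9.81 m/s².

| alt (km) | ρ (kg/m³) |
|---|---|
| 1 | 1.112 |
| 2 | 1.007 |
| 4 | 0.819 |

D = 99.5 N

At 2 km, from the table: ρ = 1.007 kg/m³.
Level flight ⇒ L = W = m·g = 270 × 9.81 = 2648.7 N.
q = ½ρv² = ½ × 1.007 × 32.7² = 538.4 Pa.
Required CL = L/(qS) = 2648.7/(538.4·10.3) = 0.4776.
CD = 0.0123 + 0.0247 × 0.4776² = 0.01794.
D = q·S·CD = 538.4 × 10.3 × 0.01794 = 99.46 N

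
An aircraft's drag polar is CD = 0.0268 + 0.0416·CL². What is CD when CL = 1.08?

CD = 0.0268 + 0.0416 × 1.08² = 0.0268 + 0.04852 = 0.0753

CD = 0.0753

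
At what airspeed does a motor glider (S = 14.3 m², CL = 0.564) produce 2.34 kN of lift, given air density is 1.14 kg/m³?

L = ½ρv²S·CL ⇒ v = √(2L/(ρ·S·CL))
v = √(2 × 2340 / (1.14 × 14.3 × 0.564)) = √509 = 22.6 m/s

v = 22.6 m/s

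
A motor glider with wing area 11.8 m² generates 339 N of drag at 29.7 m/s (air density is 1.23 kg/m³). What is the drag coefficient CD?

CD = 0.053

From D = ½ρv²S·CD, rearranging gives CD = 2D/(ρv²S).
CD = 2 × 339 / (1.23 × 29.7² × 11.8) = 0.053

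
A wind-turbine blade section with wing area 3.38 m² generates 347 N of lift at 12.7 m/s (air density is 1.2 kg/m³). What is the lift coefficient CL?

CL = 1.06

From L = ½ρv²S·CL, rearranging gives CL = 2L/(ρv²S).
CL = 2 × 347 / (1.2 × 12.7² × 3.38) = 1.06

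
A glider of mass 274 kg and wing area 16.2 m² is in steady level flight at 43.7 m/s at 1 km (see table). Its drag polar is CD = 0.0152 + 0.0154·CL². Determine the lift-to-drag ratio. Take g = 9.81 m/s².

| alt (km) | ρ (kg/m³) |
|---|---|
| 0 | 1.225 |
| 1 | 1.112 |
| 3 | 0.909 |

L/D = 10

At 1 km, from the table: ρ = 1.112 kg/m³.
In steady level flight, lift balances weight: W = mg = 274 × 9.81 = 2687.9 N.
Dynamic pressure q = 0.5 × 1.112 × 43.7² = 1062 Pa.
CL = 2W/(ρv²S) = 2×2687.9/(1.112×43.7²×16.2) = 0.1563.
CD = 0.0152 + 0.0154 × 0.1563² = 0.01558.
L/D = CL/CD = 0.1563 / 0.01558 = 10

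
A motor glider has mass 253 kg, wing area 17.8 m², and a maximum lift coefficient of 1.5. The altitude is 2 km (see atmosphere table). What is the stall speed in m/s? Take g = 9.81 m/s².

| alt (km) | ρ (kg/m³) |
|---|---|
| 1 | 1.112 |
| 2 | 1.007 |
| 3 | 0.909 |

V_stall = 13.6 m/s

At 2 km, from the table: ρ = 1.007 kg/m³.
Stall occurs when L = W at CL,max. W = mg = 253 × 9.81 = 2482 N.
V_stall = √(2W/(ρ·S·CL,max)) = √(2 × 2482 / (1.007 × 17.8 × 1.5))
V_stall = √184.6 = 13.6 m/s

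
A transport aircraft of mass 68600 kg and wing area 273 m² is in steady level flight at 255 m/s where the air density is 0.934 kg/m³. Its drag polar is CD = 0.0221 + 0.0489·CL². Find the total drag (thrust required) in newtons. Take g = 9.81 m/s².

D = 1.86×10^5 N

In steady level flight, lift balances weight: W = mg = 68600 × 9.81 = 6.7297×10^5 N.
Dynamic pressure q = 0.5 × 0.934 × 255² = 30370 Pa.
Required CL = L/(qS) = 6.7297×10^5/(30370·273) = 0.08118.
CD = 0.0221 + 0.0489 × 0.08118² = 0.02242.
D = q·S·CD = 30370 × 273 × 0.02242 = 1.859×10^5 N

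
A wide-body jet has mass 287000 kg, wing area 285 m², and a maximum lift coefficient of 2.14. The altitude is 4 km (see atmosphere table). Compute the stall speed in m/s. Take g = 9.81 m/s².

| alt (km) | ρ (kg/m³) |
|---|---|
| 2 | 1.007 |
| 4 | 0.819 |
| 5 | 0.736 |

V_stall = 106 m/s

At 4 km, from the table: ρ = 0.819 kg/m³.
Stall occurs when L = W at CL,max. W = mg = 287000 × 9.81 = 2.815×10^6 N.
From L = ½ρV²S·CL,max = W: V_stall = √(2W/(ρSCL,max)) = √(2·2.815×10^6/(0.819·285·2.14))
V_stall = √11270 = 106 m/s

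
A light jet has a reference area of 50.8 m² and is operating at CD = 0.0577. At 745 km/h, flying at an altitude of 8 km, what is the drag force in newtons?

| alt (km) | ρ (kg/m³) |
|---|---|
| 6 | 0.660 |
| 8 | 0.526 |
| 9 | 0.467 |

At 8 km, from the table: ρ = 0.526 kg/m³.
Convert speed: v = 745 km/h ÷ 3.6 = 206.9 m/s.
Dynamic pressure q = ½ρv² = ½ × 0.526 × 206.9² = 11260 Pa.
D = q·S·CD = 11260 × 50.8 × 0.0577 = 33000 N ≈ 33 kN

D = 33000 N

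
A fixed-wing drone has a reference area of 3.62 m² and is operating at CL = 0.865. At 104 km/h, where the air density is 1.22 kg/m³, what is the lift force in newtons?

L = 1590 N

Convert speed: v = 104 km/h ÷ 3.6 = 28.89 m/s.
L = ½ρv²S·CL = ½ × 1.22 × 28.89² × 3.62 × 0.865 = 1590 N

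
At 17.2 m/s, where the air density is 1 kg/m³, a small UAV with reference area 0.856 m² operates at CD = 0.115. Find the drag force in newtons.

Dynamic pressure q = ½ρv² = ½ × 1 × 17.2² = 147.9 Pa.
D = q·S·CD = 147.9 × 0.856 × 0.115 = 14.6 N

D = 14.6 N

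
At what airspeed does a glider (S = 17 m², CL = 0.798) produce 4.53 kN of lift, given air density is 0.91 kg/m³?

v = 27.1 m/s

L = ½ρv²S·CL ⇒ v = √(2L/(ρ·S·CL))
v = √(2 × 4530 / (0.91 × 17 × 0.798)) = √733.9 = 27.1 m/s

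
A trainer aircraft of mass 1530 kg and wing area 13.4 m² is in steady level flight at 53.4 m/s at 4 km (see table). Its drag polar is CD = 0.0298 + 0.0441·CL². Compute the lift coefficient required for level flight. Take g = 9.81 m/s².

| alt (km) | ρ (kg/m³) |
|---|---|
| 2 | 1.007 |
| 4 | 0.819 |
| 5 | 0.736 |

CL = 0.959

At 4 km, from the table: ρ = 0.819 kg/m³.
Level flight ⇒ L = W = m·g = 1530 × 9.81 = 15009 N.
q = ½ρv² = ½ × 0.819 × 53.4² = 1168 Pa.
Required CL = L/(qS) = 15009/(1168·13.4) = 0.9592.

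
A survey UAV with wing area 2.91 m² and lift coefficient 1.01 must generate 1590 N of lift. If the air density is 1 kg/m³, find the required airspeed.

L = ½ρv²S·CL ⇒ v = √(2L/(ρ·S·CL))
v = √(2 × 1590 / (1 × 2.91 × 1.01)) = √1082 = 32.9 m/s

v = 32.9 m/s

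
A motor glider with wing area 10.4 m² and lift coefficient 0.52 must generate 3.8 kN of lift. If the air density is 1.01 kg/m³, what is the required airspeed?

v = 37.3 m/s

L = ½ρv²S·CL ⇒ v = √(2L/(ρ·S·CL))
v = √(2 × 3800 / (1.01 × 10.4 × 0.52)) = √1391 = 37.3 m/s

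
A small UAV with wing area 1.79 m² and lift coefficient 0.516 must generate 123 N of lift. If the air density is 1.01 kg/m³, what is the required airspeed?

v = 16.2 m/s

L = ½ρv²S·CL ⇒ v = √(2L/(ρ·S·CL))
v = √(2 × 123 / (1.01 × 1.79 × 0.516)) = √263.7 = 16.2 m/s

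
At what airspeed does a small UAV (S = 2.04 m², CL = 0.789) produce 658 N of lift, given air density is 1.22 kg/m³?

v = 25.9 m/s

L = ½ρv²S·CL ⇒ v = √(2L/(ρ·S·CL))
v = √(2 × 658 / (1.22 × 2.04 × 0.789)) = √670.2 = 25.9 m/s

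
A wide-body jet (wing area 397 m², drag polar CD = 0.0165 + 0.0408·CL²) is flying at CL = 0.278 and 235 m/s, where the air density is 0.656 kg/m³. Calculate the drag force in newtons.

CD = 0.0165 + 0.0408 × 0.278² = 0.01965
D = ½ρv²S·CD = ½ × 0.656 × 235² × 397 × 0.01965 = 1.41×10^5 N

D = 1.41×10^5 N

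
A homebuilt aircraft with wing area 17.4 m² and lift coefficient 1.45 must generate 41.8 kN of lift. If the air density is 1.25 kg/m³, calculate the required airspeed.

v = 51.5 m/s

L = ½ρv²S·CL ⇒ v = √(2L/(ρ·S·CL))
v = √(2 × 41800 / (1.25 × 17.4 × 1.45)) = √2651 = 51.5 m/s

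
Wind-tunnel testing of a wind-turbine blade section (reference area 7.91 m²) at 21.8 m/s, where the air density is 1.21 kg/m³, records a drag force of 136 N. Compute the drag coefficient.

CD = 0.0598

From D = ½ρv²S·CD, rearranging gives CD = 2D/(ρv²S).
CD = 2 × 136 / (1.21 × 21.8² × 7.91) = 0.0598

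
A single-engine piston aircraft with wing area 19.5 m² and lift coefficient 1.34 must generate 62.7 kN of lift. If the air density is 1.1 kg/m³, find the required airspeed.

v = 66.1 m/s

L = ½ρv²S·CL ⇒ v = √(2L/(ρ·S·CL))
v = √(2 × 62700 / (1.1 × 19.5 × 1.34)) = √4363 = 66.1 m/s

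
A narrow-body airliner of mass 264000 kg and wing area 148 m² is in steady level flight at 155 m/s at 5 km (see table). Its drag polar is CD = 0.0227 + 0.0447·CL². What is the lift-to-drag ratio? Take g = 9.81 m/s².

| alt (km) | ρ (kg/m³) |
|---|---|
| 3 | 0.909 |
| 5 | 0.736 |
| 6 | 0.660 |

At 5 km, from the table: ρ = 0.736 kg/m³.
In steady level flight, lift balances weight: W = mg = 264000 × 9.81 = 2.5898×10^6 N.
q = ½ρv² = ½ × 0.736 × 155² = 8841 Pa.
CL = W/(q·S) = 2.5898×10^6 / (8841 × 148) = 1.979.
CD = 0.0227 + 0.0447 × 1.979² = 0.1978.
L/D = CL/CD = 1.979 / 0.1978 = 10

L/D = 10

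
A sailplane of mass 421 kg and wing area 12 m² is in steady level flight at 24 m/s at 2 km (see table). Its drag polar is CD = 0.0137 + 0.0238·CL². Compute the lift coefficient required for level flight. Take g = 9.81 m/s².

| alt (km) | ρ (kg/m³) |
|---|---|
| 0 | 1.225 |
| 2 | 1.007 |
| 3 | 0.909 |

At 2 km, from the table: ρ = 1.007 kg/m³.
In steady level flight, lift balances weight: W = mg = 421 × 9.81 = 4130 N.
q = ½ρv² = ½ × 1.007 × 24² = 290 Pa.
Required CL = L/(qS) = 4130/(290·12) = 1.187.

CL = 1.19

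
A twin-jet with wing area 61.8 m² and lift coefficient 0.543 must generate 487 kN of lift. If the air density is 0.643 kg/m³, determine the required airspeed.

L = ½ρv²S·CL ⇒ v = √(2L/(ρ·S·CL))
v = √(2 × 4.87×10^5 / (0.643 × 61.8 × 0.543)) = √45140 = 212 m/s

v = 212 m/s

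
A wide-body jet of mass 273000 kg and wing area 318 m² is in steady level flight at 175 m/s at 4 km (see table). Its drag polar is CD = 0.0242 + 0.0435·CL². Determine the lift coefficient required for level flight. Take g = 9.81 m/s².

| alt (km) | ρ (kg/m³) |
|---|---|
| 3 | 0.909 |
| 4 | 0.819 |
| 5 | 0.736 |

CL = 0.672

At 4 km, from the table: ρ = 0.819 kg/m³.
Level flight ⇒ L = W = m·g = 273000 × 9.81 = 2.6781×10^6 N.
q = ½ρv² = ½ × 0.819 × 175² = 12540 Pa.
Required CL = L/(qS) = 2.6781×10^6/(12540·318) = 0.6715.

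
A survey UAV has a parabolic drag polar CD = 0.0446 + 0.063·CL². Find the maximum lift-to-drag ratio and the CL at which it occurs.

For CD = CD0 + K·CL², (L/D)max occurs at CL* = √(CD0/K) and equals 1/(2√(K·CD0)).
(L/D)max = 1/(2√(0.063 × 0.0446)) = 1/(2 × 0.05301) = 9.43
CL* = √(0.0446/0.063) = 0.841

(L/D)max = 9.43, at CL = 0.841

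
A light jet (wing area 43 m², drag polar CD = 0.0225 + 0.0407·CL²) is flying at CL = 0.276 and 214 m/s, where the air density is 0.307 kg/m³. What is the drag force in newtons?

D = 7740 N

CD = 0.0225 + 0.0407 × 0.276² = 0.0256
D = ½ρv²S·CD = ½ × 0.307 × 214² × 43 × 0.0256 = 7740 N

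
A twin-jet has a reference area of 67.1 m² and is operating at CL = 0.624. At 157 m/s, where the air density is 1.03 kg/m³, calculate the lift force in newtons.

L = 5.32×10^5 N

Dynamic pressure q = ½ρv² = ½ × 1.03 × 157² = 12690 Pa.
L = q·S·CL = 12690 × 67.1 × 0.624 = 5.32×10^5 N ≈ 532 kN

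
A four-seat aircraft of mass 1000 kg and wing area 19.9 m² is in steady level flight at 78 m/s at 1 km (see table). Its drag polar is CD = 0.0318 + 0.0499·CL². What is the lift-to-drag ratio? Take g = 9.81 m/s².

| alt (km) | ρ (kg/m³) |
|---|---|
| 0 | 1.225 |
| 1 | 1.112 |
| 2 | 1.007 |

At 1 km, from the table: ρ = 1.112 kg/m³.
Level flight ⇒ L = W = m·g = 1000 × 9.81 = 9810 N.
Dynamic pressure q = 0.5 × 1.112 × 78² = 3383 Pa.
CL = W/(q·S) = 9810 / (3383 × 19.9) = 0.1457.
CD = 0.0318 + 0.0499 × 0.1457² = 0.03286.
L/D = CL/CD = 0.1457 / 0.03286 = 4.43

L/D = 4.43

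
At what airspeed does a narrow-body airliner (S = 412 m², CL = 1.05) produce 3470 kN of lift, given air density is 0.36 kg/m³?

L = ½ρv²S·CL ⇒ v = √(2L/(ρ·S·CL))
v = √(2 × 3.47×10^6 / (0.36 × 412 × 1.05)) = √44560 = 211 m/s

v = 211 m/s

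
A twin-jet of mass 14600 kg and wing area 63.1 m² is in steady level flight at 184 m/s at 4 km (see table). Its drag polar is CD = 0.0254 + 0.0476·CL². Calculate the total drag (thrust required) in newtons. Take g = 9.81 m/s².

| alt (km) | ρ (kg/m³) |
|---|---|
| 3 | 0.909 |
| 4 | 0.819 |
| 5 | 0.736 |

D = 23300 N

At 4 km, from the table: ρ = 0.819 kg/m³.
Weight W = mg = 14600 × 9.81 = 1.4323×10^5 N; in level flight L = W.
Dynamic pressure q = 0.5 × 0.819 × 184² = 13860 Pa.
CL = W/(q·S) = 1.4323×10^5 / (13860 × 63.1) = 0.1637.
CD = 0.0254 + 0.0476 × 0.1637² = 0.02668.
D = q·S·CD = 13860 × 63.1 × 0.02668 = 23340 N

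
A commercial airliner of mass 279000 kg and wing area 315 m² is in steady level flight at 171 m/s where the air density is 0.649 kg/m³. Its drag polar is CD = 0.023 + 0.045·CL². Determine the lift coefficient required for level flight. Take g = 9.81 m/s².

Level flight ⇒ L = W = m·g = 279000 × 9.81 = 2.737×10^6 N.
q = ½ρv² = ½ × 0.649 × 171² = 9489 Pa.
CL = 2W/(ρv²S) = 2×2.737×10^6/(0.649×171²×315) = 0.9157.

CL = 0.916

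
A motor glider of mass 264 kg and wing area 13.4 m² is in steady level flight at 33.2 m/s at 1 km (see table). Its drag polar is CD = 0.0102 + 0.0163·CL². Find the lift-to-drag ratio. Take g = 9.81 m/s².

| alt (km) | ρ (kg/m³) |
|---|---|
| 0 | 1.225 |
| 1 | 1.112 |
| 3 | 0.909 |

L/D = 26.7

At 1 km, from the table: ρ = 1.112 kg/m³.
Level flight ⇒ L = W = m·g = 264 × 9.81 = 2589.8 N.
Dynamic pressure q = 0.5 × 1.112 × 33.2² = 612.8 Pa.
CL = 2W/(ρv²S) = 2×2589.8/(1.112×33.2²×13.4) = 0.3154.
CD = 0.0102 + 0.0163 × 0.3154² = 0.01182.
L/D = CL/CD = 0.3154 / 0.01182 = 26.7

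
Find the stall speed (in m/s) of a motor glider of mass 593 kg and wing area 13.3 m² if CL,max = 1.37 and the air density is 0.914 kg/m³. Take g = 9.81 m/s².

V_stall = 26.4 m/s

Weight W = mg = 593 × 9.81 = 5817 N.
From L = ½ρV²S·CL,max = W: V_stall = √(2W/(ρSCL,max)) = √(2·5817/(0.914·13.3·1.37))
V_stall = √698.6 = 26.4 m/s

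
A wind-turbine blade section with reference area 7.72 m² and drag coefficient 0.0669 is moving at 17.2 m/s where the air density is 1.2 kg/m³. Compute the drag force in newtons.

Dynamic pressure q = ½ρv² = ½ × 1.2 × 17.2² = 177.5 Pa.
D = q·S·CD = 177.5 × 7.72 × 0.0669 = 91.7 N

D = 91.7 N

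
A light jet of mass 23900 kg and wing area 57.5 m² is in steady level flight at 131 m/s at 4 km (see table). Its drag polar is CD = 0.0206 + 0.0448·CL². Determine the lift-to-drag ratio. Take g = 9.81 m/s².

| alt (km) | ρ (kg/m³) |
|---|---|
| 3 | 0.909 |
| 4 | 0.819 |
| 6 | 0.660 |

L/D = 16.3

At 4 km, from the table: ρ = 0.819 kg/m³.
Level flight ⇒ L = W = m·g = 23900 × 9.81 = 2.3446×10^5 N.
Dynamic pressure q = 0.5 × 0.819 × 131² = 7027 Pa.
Required CL = L/(qS) = 2.3446×10^5/(7027·57.5) = 0.5802.
CD = 0.0206 + 0.0448 × 0.5802² = 0.03568.
L/D = CL/CD = 0.5802 / 0.03568 = 16.3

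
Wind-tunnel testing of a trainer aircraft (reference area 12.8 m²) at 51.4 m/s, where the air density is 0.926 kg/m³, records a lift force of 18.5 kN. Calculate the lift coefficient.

From L = ½ρv²S·CL, rearranging gives CL = 2L/(ρv²S).
CL = 2 × 18500 / (0.926 × 51.4² × 12.8) = 1.18

CL = 1.18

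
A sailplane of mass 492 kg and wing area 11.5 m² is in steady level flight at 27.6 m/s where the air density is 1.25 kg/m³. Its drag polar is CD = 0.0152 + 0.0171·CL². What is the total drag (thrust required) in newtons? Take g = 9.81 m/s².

In steady level flight, lift balances weight: W = mg = 492 × 9.81 = 4826.5 N.
q = ½ρv² = ½ × 1.25 × 27.6² = 476.1 Pa.
Required CL = L/(qS) = 4826.5/(476.1·11.5) = 0.8815.
CD = 0.0152 + 0.0171 × 0.8815² = 0.02849.
D = q·S·CD = 476.1 × 11.5 × 0.02849 = 156 N

D = 156 N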